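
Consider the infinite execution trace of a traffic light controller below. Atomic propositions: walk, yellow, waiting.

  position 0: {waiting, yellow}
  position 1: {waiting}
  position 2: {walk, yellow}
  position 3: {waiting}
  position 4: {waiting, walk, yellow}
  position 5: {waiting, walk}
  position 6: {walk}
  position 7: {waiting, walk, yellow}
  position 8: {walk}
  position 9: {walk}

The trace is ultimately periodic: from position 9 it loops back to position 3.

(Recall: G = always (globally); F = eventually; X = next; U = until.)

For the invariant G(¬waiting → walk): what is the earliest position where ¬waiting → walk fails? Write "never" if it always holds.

¬waiting → walk holds at every position 0..9, and those are all the positions the trace ever visits, so the invariant G(¬waiting → walk) is never violated.

never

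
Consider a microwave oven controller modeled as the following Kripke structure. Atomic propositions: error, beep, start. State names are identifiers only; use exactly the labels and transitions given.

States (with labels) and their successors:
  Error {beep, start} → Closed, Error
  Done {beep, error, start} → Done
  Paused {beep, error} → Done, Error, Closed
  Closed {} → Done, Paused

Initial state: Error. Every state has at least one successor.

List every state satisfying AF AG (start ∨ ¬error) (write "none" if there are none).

States satisfying AG (start ∨ ¬error): {Done}.
States satisfying AF AG (start ∨ ¬error): {Done}.

{Done}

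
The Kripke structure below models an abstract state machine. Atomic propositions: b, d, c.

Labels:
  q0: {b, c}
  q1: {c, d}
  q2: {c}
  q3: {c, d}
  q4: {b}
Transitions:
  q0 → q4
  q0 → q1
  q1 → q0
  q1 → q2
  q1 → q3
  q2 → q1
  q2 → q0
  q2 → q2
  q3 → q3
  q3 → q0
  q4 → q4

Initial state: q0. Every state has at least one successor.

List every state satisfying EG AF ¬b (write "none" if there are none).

{q1, q2, q3}

States satisfying AF ¬b: {q1, q2, q3}.
States satisfying EG AF ¬b: {q1, q2, q3}.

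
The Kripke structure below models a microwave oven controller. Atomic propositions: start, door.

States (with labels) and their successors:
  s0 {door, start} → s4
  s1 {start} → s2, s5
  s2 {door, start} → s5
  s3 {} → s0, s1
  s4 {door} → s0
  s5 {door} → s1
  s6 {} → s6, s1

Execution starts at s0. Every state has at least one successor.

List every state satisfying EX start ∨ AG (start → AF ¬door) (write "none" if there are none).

{s1, s2, s3, s4, s5, s6}

States satisfying start: {s0, s1, s2}.
States satisfying EX start: {s1, s3, s4, s5, s6}.
States satisfying start → AF ¬door: {s1, s2, s3, s4, s5, s6}.
States satisfying AG (start → AF ¬door): {s1, s2, s5, s6}.
States satisfying EX start ∨ AG (start → AF ¬door): {s1, s2, s3, s4, s5, s6}.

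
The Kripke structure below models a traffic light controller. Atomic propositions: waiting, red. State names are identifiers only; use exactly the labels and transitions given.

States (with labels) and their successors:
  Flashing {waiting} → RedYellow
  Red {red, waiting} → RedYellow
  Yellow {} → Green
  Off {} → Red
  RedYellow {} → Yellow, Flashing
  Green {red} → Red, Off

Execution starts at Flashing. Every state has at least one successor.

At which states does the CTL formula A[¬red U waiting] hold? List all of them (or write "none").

States satisfying ¬red: {Flashing, Yellow, Off, RedYellow}.
States satisfying waiting: {Flashing, Red}.
States satisfying A[¬red U waiting]: {Flashing, Red, Off}.

{Flashing, Red, Off}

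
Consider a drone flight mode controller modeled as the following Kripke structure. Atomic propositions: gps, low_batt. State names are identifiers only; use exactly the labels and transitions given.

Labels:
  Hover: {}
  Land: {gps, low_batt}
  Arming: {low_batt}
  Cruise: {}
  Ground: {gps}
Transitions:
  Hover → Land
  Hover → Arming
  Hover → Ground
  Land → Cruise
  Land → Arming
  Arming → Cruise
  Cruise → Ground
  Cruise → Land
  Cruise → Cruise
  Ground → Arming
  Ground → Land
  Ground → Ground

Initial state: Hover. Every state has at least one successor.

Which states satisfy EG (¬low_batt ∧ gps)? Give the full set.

States satisfying ¬low_batt ∧ gps: {Ground}.
States satisfying EG (¬low_batt ∧ gps): {Ground}.

{Ground}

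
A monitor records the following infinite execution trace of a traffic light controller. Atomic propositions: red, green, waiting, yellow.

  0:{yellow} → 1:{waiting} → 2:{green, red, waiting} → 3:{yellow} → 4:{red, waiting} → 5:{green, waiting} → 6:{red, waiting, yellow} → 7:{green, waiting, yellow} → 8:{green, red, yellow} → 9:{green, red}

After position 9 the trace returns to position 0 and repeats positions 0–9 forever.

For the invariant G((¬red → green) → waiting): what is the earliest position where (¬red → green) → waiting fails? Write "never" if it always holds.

Check (¬red → green) → waiting at each position in order: 0 ✓, 1 ✓, 2 ✓, 3 ✓, 4 ✓, 5 ✓, 6 ✓, 7 ✓.
At position 8 the labels are {green, red, yellow}, so (¬red → green) → waiting is false there. This is the first violation.

8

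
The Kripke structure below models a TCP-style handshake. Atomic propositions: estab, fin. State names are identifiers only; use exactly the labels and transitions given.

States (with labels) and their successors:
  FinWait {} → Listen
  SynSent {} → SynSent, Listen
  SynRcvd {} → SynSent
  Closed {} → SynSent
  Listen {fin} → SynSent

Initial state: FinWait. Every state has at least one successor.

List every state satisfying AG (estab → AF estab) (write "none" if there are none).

States satisfying estab → AF estab: {FinWait, SynSent, SynRcvd, Closed, Listen}.
States satisfying AG (estab → AF estab): {FinWait, SynSent, SynRcvd, Closed, Listen}.

{FinWait, SynSent, SynRcvd, Closed, Listen}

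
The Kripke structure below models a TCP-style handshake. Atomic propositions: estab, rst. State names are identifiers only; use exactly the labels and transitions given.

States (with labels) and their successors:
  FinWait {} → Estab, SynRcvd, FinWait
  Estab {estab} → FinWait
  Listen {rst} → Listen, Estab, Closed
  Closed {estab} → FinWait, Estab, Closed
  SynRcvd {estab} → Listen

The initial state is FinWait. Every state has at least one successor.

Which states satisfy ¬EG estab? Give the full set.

{FinWait, Estab, Listen, SynRcvd}

States satisfying estab: {Estab, Closed, SynRcvd}.
States satisfying EG estab: {Closed}.
States satisfying ¬EG estab: {FinWait, Estab, Listen, SynRcvd}.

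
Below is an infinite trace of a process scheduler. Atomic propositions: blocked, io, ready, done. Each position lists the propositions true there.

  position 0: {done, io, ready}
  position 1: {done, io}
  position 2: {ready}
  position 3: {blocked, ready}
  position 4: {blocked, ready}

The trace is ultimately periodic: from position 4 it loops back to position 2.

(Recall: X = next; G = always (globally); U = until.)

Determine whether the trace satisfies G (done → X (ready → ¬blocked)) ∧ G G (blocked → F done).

No

done → X (ready → ¬blocked) holds at every position 0..4, and those are all positions ever visited, so G (done → X (ready → ¬blocked)) holds.
Positions where done holds: 0, 1.
Check X (ready → ¬blocked) at each: 0→ok, 1→ok.
G (blocked → F done) must hold at every position from 0 onward. It fails at position 0, so G G (blocked → F done) is false.
At position 0: G (done → X (ready → ¬blocked)) is true; G G (blocked → F done) is false; so G (done → X (ready → ¬blocked)) ∧ G G (blocked → F done) is false.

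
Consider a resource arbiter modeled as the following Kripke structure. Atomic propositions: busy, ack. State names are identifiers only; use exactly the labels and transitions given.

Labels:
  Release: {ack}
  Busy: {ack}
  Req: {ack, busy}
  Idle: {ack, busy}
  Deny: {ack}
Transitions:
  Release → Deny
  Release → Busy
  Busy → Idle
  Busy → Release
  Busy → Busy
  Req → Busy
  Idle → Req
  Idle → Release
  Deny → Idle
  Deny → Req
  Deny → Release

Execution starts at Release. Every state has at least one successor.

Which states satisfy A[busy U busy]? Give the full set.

{Req, Idle}

States satisfying busy: {Req, Idle}.
States satisfying A[busy U busy]: {Req, Idle}.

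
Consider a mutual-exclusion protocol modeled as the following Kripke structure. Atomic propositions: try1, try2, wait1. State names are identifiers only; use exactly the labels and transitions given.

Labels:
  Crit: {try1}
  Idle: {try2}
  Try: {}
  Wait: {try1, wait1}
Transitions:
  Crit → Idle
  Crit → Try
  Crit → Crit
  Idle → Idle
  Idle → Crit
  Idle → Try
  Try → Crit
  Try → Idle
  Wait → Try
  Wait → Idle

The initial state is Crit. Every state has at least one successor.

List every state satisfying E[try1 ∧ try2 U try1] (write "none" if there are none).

{Crit, Wait}

States satisfying try1 ∧ try2: ∅.
States satisfying try1: {Crit, Wait}.
States satisfying E[try1 ∧ try2 U try1]: {Crit, Wait}.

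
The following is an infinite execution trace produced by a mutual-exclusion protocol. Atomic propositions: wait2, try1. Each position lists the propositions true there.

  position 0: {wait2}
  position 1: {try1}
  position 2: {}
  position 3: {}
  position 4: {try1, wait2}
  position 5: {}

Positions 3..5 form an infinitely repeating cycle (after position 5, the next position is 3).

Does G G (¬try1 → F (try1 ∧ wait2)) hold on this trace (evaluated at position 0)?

G (¬try1 → F (try1 ∧ wait2)) holds at every position 0..5, and those are all positions ever visited, so G G (¬try1 → F (try1 ∧ wait2)) holds.

Satisfied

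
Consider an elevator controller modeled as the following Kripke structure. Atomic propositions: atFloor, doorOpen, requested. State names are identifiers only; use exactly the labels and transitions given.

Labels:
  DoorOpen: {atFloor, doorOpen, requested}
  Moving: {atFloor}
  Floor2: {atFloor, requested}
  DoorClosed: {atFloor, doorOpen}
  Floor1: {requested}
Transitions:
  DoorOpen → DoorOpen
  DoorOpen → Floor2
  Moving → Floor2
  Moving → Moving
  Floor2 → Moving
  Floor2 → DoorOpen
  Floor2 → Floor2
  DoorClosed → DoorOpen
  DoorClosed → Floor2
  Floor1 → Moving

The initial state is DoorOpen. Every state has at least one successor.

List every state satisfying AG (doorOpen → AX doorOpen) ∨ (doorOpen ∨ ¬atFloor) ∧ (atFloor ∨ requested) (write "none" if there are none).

{DoorOpen, DoorClosed, Floor1}

States satisfying doorOpen → AX doorOpen: {Moving, Floor2, Floor1}.
States satisfying AG (doorOpen → AX doorOpen): ∅.
States satisfying ¬atFloor: {Floor1}.
States satisfying doorOpen ∨ ¬atFloor: {DoorOpen, DoorClosed, Floor1}.
States satisfying atFloor ∨ requested: {DoorOpen, Moving, Floor2, DoorClosed, Floor1}.
States satisfying (doorOpen ∨ ¬atFloor) ∧ (atFloor ∨ requested): {DoorOpen, DoorClosed, Floor1}.
States satisfying AG (doorOpen → AX doorOpen) ∨ (doorOpen ∨ ¬atFloor) ∧ (atFloor ∨ requested): {DoorOpen, DoorClosed, Floor1}.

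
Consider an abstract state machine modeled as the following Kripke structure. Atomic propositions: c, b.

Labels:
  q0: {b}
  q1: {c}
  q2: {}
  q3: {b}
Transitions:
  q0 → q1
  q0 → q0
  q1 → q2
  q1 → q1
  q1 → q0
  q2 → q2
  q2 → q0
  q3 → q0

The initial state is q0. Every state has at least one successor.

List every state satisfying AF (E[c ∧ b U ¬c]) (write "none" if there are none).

{q0, q2, q3}

States satisfying E[c ∧ b U ¬c]: {q0, q2, q3}.
States satisfying AF (E[c ∧ b U ¬c]): {q0, q2, q3}.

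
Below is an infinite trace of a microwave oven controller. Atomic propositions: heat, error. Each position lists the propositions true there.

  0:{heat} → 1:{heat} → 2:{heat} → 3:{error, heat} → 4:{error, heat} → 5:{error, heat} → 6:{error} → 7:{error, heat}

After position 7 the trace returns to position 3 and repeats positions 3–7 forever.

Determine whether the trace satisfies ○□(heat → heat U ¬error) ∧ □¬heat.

The position after 0 is 1; □(heat → heat U ¬error) is false there.
¬heat must hold at every position from 0 onward. It fails at position 0, so □¬heat is false.
At position 0: ○□(heat → heat U ¬error) is false; □¬heat is false; so ○□(heat → heat U ¬error) ∧ □¬heat is false.

Violated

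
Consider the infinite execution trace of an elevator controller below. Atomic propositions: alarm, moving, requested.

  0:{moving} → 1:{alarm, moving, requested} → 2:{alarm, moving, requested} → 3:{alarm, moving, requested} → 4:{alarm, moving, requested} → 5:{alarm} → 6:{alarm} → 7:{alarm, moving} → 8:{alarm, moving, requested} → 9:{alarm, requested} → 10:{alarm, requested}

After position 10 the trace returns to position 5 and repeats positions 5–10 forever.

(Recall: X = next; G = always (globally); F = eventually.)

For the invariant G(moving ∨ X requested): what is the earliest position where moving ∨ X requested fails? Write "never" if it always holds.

5

Check moving ∨ X requested at each position in order: 0 ✓, 1 ✓, 2 ✓, 3 ✓, 4 ✓.
At position 5 the labels are {alarm} and the next position 6 has {alarm}, so moving ∨ X requested is false there. This is the first violation.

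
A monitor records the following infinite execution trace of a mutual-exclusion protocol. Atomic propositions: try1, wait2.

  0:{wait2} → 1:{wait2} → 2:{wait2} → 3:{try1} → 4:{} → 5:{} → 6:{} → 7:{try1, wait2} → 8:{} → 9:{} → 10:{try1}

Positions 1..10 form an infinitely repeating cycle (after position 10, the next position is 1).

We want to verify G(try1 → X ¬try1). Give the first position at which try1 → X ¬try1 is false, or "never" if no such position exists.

try1 → X ¬try1 holds at every position 0..10, and those are all the positions the trace ever visits, so the invariant G(try1 → X ¬try1) is never violated.

never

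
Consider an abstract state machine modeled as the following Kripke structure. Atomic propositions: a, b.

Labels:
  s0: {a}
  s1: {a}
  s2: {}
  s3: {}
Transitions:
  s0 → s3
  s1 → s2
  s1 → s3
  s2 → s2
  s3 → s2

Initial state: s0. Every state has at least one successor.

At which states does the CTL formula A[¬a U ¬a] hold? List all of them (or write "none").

{s2, s3}

States satisfying ¬a: {s2, s3}.
States satisfying A[¬a U ¬a]: {s2, s3}.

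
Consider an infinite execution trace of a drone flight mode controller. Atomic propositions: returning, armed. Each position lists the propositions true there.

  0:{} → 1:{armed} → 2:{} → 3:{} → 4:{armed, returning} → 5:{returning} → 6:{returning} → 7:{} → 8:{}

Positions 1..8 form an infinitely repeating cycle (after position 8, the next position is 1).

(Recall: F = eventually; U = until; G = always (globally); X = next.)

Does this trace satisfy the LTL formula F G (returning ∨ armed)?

Violated

G (returning ∨ armed) is false at every position 0..8, so it never becomes true and F G (returning ∨ armed) fails.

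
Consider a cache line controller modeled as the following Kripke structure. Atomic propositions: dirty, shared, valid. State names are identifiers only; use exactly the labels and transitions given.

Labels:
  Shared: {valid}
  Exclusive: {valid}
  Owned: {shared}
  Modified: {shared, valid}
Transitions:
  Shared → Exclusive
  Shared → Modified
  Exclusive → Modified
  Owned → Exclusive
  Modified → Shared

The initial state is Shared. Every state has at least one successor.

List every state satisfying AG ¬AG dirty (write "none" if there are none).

{Shared, Exclusive, Owned, Modified}

States satisfying ¬AG dirty: {Shared, Exclusive, Owned, Modified}.
States satisfying AG ¬AG dirty: {Shared, Exclusive, Owned, Modified}.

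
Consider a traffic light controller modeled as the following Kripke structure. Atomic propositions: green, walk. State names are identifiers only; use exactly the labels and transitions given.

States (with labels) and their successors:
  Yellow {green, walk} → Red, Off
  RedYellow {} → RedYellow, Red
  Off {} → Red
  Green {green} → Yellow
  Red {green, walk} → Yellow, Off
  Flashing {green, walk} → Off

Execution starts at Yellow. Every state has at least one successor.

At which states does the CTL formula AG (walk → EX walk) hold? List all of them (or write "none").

States satisfying walk → EX walk: {Yellow, RedYellow, Off, Green, Red}.
States satisfying AG (walk → EX walk): {Yellow, RedYellow, Off, Green, Red}.

{Yellow, RedYellow, Off, Green, Red}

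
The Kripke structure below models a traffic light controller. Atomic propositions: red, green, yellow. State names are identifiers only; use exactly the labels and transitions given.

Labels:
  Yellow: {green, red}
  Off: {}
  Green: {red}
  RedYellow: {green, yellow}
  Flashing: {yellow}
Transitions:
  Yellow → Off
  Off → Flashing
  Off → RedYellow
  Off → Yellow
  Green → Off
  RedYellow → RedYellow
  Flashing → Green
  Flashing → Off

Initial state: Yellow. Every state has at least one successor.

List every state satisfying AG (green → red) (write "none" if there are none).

States satisfying green → red: {Yellow, Off, Green, Flashing}.
States satisfying AG (green → red): ∅.

none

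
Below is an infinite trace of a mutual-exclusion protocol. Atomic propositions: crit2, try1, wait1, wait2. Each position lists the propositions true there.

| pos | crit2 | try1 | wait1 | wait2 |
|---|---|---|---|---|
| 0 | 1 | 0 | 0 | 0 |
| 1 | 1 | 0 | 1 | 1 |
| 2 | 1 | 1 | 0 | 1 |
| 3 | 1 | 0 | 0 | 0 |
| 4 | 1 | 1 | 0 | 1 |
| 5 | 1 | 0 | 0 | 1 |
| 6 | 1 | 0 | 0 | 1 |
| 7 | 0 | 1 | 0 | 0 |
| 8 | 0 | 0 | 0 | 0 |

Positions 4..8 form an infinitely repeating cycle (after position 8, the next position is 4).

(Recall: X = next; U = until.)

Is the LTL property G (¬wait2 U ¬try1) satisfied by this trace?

¬wait2 U ¬try1 must hold at every position from 0 onward. It fails at position 2, so G (¬wait2 U ¬try1) is false.

No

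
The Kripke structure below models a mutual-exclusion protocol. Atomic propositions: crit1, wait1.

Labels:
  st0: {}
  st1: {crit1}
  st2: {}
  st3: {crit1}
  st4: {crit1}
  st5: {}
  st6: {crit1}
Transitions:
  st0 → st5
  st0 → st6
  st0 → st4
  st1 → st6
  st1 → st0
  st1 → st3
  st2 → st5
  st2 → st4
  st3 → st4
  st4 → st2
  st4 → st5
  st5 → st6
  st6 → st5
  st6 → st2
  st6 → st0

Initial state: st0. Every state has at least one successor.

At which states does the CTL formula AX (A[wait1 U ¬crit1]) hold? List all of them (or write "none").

States satisfying A[wait1 U ¬crit1]: {st0, st2, st5}.
States satisfying AX (A[wait1 U ¬crit1]): {st4, st6}.

{st4, st6}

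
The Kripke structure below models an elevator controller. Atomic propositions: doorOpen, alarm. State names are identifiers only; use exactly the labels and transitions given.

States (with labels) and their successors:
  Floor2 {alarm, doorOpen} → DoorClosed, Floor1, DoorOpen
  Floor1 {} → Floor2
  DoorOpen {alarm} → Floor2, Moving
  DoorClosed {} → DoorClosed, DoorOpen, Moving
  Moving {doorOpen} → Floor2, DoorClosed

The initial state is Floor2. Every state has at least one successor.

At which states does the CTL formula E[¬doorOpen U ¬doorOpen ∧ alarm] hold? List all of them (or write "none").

States satisfying ¬doorOpen: {Floor1, DoorOpen, DoorClosed}.
States satisfying ¬doorOpen ∧ alarm: {DoorOpen}.
States satisfying E[¬doorOpen U ¬doorOpen ∧ alarm]: {DoorOpen, DoorClosed}.

{DoorOpen, DoorClosed}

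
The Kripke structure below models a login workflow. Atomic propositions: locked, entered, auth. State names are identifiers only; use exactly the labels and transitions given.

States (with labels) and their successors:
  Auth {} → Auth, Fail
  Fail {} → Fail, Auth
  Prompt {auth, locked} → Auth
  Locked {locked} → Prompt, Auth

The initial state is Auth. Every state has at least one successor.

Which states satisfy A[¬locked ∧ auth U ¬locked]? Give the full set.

States satisfying ¬locked ∧ auth: ∅.
States satisfying ¬locked: {Auth, Fail}.
States satisfying A[¬locked ∧ auth U ¬locked]: {Auth, Fail}.

{Auth, Fail}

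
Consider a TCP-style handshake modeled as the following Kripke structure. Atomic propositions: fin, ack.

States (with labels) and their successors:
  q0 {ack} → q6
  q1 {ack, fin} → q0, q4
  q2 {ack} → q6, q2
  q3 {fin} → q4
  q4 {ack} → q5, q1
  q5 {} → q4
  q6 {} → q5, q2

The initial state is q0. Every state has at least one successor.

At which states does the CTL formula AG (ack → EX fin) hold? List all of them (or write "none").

none

States satisfying ack → EX fin: {q3, q4, q5, q6}.
States satisfying AG (ack → EX fin): ∅.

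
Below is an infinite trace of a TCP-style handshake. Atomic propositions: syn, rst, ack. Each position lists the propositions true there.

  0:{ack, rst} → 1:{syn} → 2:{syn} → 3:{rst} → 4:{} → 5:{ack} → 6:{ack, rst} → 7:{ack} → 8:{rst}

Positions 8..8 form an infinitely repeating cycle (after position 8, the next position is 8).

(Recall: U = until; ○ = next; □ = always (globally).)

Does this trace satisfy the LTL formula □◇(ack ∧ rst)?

Violated

◇(ack ∧ rst) must hold at every position from 0 onward. It fails at position 7, so □◇(ack ∧ rst) is false.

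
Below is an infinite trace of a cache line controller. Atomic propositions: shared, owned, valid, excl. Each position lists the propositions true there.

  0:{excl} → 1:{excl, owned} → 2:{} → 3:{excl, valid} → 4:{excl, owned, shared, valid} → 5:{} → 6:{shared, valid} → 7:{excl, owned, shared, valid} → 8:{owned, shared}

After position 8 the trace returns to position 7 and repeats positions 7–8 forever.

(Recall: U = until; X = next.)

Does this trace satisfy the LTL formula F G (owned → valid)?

Violated

G (owned → valid) is false at every position 0..8, so it never becomes true and F G (owned → valid) fails.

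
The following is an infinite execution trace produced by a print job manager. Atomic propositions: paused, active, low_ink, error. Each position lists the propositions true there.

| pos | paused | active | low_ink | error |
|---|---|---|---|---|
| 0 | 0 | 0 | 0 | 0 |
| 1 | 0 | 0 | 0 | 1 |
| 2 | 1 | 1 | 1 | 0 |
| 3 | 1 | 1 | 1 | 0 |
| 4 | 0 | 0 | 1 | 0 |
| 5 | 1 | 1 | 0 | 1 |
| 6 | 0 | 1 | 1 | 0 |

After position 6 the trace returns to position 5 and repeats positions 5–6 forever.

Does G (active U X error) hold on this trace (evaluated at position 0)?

active U X error must hold at every position from 0 onward. It fails at position 1, so G (active U X error) is false.

No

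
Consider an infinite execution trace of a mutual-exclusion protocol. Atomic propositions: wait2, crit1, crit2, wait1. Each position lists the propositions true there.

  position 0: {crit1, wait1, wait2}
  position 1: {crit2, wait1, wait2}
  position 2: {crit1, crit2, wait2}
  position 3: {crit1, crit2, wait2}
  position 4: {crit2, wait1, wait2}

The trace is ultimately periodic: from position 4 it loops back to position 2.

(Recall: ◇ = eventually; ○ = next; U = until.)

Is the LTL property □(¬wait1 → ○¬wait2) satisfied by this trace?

¬wait1 → ○¬wait2 must hold at every position from 0 onward. It fails at position 2, so □(¬wait1 → ○¬wait2) is false.
Positions where ¬wait1 holds: 2, 3.
Check ○¬wait2 at each: 2→fails, 3→fails.

No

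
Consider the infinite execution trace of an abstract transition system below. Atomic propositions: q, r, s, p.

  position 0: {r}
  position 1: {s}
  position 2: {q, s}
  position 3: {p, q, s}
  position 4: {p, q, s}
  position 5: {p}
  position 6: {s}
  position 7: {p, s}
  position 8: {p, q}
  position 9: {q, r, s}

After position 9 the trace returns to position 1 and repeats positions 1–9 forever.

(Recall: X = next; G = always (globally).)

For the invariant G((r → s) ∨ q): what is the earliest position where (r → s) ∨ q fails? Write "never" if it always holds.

At position 0 the labels are {r}, so (r → s) ∨ q is false there. This is the first violation.

0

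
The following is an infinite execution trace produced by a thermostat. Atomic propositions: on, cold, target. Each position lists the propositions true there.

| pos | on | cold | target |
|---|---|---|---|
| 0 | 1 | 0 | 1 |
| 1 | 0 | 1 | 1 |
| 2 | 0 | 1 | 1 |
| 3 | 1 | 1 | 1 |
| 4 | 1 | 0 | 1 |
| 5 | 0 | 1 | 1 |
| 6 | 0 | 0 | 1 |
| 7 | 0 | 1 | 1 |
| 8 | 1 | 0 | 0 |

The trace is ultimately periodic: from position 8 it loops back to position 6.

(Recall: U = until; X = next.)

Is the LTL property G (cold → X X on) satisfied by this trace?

No

cold → X X on must hold at every position from 0 onward. It fails at position 3, so G (cold → X X on) is false.
Positions where cold holds: 1, 2, 3, 5, 7.
Check X X on at each: 1→ok, 2→ok, 3→fails, 5→fails, 7→fails.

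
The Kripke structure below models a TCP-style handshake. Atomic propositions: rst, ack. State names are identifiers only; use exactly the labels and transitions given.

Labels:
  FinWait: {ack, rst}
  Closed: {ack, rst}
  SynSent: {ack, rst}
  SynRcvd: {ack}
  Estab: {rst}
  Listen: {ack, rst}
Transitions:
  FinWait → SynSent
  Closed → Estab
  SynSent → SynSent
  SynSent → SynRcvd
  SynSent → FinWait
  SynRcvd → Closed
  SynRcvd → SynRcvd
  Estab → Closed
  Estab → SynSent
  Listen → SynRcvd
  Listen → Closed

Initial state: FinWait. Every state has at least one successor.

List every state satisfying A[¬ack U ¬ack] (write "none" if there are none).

{Estab}

States satisfying ¬ack: {Estab}.
States satisfying A[¬ack U ¬ack]: {Estab}.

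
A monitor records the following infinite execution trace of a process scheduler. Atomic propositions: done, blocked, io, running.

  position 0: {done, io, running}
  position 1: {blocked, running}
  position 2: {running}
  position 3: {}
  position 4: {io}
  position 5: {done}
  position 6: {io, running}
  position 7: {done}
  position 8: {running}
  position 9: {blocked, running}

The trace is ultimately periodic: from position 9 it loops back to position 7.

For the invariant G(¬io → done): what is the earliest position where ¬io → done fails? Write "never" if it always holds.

Check ¬io → done at each position in order: 0 ✓.
At position 1 the labels are {blocked, running}, so ¬io → done is false there. This is the first violation.

1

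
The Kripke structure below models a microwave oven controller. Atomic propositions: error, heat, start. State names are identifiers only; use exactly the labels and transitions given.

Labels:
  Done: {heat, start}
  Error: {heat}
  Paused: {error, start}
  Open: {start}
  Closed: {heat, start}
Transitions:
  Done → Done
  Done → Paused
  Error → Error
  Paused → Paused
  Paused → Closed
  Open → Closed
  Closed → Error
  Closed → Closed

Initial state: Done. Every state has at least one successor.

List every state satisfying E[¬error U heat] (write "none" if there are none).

{Done, Error, Open, Closed}

States satisfying ¬error: {Done, Error, Open, Closed}.
States satisfying heat: {Done, Error, Closed}.
States satisfying E[¬error U heat]: {Done, Error, Open, Closed}.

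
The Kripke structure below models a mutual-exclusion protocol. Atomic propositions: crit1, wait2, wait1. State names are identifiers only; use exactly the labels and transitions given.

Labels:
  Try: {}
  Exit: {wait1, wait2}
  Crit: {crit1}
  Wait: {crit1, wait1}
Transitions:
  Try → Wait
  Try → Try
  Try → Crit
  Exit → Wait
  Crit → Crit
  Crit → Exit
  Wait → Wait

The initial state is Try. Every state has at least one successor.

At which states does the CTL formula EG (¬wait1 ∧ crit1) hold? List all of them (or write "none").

{Crit}

States satisfying ¬wait1 ∧ crit1: {Crit}.
States satisfying EG (¬wait1 ∧ crit1): {Crit}.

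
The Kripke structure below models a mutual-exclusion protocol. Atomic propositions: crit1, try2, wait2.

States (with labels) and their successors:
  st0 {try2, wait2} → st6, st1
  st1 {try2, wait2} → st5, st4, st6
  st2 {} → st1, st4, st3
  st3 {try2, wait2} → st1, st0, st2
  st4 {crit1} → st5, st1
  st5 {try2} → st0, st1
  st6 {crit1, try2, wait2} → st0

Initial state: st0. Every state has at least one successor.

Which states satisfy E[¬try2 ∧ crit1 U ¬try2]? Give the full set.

States satisfying ¬try2 ∧ crit1: {st4}.
States satisfying ¬try2: {st2, st4}.
States satisfying E[¬try2 ∧ crit1 U ¬try2]: {st2, st4}.

{st2, st4}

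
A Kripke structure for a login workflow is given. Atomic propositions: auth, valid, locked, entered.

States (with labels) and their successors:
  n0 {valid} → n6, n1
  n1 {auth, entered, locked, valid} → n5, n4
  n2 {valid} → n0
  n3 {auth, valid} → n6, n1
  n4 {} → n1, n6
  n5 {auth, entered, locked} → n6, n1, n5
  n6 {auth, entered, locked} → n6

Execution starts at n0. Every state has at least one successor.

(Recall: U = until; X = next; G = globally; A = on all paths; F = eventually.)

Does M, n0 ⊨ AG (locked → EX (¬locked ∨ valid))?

Violated

States satisfying locked → EX (¬locked ∨ valid): {n0, n1, n2, n3, n4, n5}.
States satisfying AG (locked → EX (¬locked ∨ valid)): ∅.
n6 is reachable from n0 and violates locked → EX (¬locked ∨ valid), so AG fails at n0.
n0 ∉ Sat(AG (locked → EX (¬locked ∨ valid))).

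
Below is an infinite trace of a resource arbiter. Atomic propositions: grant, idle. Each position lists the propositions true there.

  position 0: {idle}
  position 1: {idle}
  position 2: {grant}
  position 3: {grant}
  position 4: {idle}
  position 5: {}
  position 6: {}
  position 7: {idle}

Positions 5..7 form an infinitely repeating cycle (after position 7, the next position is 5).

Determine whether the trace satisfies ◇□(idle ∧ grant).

□(idle ∧ grant) is false at every position 0..7, so it never becomes true and ◇□(idle ∧ grant) fails.

Does not hold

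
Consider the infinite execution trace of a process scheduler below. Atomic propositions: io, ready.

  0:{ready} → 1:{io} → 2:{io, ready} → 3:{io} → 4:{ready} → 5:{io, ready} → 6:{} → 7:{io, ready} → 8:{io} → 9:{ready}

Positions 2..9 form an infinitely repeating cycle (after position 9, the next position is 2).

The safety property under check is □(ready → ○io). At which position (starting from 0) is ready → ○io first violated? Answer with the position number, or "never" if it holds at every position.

Check ready → ○io at each position in order: 0 ✓, 1 ✓, 2 ✓, 3 ✓, 4 ✓.
At position 5 the labels are {io, ready} and the next position 6 has {}, so ready → ○io is false there. This is the first violation.

5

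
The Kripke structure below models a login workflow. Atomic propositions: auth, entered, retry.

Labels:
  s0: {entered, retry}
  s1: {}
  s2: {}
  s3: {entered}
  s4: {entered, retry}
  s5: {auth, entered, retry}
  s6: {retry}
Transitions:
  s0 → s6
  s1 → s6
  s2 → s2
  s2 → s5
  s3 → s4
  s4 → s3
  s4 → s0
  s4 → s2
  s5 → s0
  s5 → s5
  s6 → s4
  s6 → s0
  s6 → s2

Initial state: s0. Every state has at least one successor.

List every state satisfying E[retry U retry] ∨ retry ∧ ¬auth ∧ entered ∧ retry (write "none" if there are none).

States satisfying retry: {s0, s4, s5, s6}.
States satisfying E[retry U retry]: {s0, s4, s5, s6}.
States satisfying ¬auth: {s0, s1, s2, s3, s4, s6}.
States satisfying retry ∧ ¬auth: {s0, s4, s6}.
States satisfying entered ∧ retry: {s0, s4, s5}.
States satisfying retry ∧ ¬auth ∧ entered ∧ retry: {s0, s4}.
States satisfying E[retry U retry] ∨ retry ∧ ¬auth ∧ entered ∧ retry: {s0, s4, s5, s6}.

{s0, s4, s5, s6}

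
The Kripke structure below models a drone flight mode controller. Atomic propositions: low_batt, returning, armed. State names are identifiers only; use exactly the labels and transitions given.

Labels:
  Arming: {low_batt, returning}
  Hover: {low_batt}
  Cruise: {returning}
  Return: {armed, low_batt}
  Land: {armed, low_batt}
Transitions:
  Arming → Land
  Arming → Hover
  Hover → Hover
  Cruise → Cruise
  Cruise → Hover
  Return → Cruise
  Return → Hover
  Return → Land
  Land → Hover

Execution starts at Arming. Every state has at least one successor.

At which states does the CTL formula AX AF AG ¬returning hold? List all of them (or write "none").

{Arming, Hover, Land}

States satisfying AF AG ¬returning: {Arming, Hover, Land}.
States satisfying AX AF AG ¬returning: {Arming, Hover, Land}.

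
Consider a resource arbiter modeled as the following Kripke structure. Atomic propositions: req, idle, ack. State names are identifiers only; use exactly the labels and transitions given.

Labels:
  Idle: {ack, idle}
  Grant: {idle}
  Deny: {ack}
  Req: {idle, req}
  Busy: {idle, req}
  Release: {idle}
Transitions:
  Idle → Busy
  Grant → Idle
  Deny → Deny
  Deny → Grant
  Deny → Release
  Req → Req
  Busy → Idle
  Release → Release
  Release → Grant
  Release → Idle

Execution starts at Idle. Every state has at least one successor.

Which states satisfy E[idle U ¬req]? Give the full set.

{Idle, Grant, Deny, Busy, Release}

States satisfying idle: {Idle, Grant, Req, Busy, Release}.
States satisfying ¬req: {Idle, Grant, Deny, Release}.
States satisfying E[idle U ¬req]: {Idle, Grant, Deny, Busy, Release}.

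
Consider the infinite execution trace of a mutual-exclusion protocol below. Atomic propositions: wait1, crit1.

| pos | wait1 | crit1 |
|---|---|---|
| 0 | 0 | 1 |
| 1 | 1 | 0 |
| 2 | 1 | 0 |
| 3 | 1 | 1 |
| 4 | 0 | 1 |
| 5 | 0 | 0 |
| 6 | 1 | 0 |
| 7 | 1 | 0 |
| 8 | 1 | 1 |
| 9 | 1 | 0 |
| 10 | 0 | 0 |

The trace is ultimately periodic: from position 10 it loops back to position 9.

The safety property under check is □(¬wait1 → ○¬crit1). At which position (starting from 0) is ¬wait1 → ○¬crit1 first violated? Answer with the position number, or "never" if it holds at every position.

¬wait1 → ○¬crit1 holds at every position 0..10, and those are all the positions the trace ever visits, so the invariant □(¬wait1 → ○¬crit1) is never violated.

never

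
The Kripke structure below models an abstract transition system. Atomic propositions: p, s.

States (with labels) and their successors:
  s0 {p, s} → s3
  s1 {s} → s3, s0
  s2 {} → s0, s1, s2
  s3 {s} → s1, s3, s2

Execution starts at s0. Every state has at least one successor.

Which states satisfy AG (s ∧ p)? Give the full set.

States satisfying s ∧ p: {s0}.
States satisfying AG (s ∧ p): ∅.

none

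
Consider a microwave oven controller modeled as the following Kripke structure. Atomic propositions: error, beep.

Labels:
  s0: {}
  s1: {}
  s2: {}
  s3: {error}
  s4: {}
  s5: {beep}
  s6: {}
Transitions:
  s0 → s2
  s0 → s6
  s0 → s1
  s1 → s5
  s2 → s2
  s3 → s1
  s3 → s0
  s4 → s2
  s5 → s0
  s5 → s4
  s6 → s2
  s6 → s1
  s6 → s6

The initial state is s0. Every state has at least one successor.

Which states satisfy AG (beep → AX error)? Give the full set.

States satisfying beep → AX error: {s0, s1, s2, s3, s4, s6}.
States satisfying AG (beep → AX error): {s2, s4}.

{s2, s4}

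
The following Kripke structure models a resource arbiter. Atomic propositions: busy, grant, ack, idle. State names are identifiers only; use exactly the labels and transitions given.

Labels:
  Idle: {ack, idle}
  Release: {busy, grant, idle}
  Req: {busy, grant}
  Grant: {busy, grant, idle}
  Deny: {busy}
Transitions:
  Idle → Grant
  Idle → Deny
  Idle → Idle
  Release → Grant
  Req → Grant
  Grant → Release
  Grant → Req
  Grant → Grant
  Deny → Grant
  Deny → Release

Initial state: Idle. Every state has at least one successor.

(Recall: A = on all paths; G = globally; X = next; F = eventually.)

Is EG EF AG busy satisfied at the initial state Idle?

Holds

States satisfying EF AG busy: {Idle, Release, Req, Grant, Deny}.
States satisfying EG EF AG busy: {Idle, Release, Req, Grant, Deny}.
Idle ∈ Sat(EG EF AG busy).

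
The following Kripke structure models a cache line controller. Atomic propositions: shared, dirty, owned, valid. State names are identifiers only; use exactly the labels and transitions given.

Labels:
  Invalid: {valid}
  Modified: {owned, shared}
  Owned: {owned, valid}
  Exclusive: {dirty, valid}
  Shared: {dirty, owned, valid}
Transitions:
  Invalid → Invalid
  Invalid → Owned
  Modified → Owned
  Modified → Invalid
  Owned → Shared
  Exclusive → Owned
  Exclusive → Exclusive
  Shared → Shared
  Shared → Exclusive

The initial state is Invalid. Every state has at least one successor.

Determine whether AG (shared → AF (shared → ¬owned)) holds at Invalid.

States satisfying shared → AF (shared → ¬owned): {Invalid, Modified, Owned, Exclusive, Shared}.
States satisfying AG (shared → AF (shared → ¬owned)): {Invalid, Modified, Owned, Exclusive, Shared}.
Every state reachable from Invalid satisfies shared → AF (shared → ¬owned).
Invalid ∈ Sat(AG (shared → AF (shared → ¬owned))).

Yes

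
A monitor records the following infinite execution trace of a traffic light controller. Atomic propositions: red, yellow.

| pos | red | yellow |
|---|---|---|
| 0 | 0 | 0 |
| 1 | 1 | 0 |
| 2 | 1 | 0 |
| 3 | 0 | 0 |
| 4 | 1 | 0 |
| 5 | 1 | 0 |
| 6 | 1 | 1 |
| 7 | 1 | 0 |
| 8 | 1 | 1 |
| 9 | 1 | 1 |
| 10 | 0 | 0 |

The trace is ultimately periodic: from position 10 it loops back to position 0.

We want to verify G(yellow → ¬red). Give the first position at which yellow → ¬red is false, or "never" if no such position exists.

6

Check yellow → ¬red at each position in order: 0 ✓, 1 ✓, 2 ✓, 3 ✓, 4 ✓, 5 ✓.
At position 6 the labels are {red, yellow}, so yellow → ¬red is false there. This is the first violation.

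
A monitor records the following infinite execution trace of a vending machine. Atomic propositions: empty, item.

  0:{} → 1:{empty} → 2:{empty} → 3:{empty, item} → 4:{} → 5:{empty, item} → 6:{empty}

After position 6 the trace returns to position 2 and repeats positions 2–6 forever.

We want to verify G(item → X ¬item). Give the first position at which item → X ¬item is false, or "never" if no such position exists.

never

item → X ¬item holds at every position 0..6, and those are all the positions the trace ever visits, so the invariant G(item → X ¬item) is never violated.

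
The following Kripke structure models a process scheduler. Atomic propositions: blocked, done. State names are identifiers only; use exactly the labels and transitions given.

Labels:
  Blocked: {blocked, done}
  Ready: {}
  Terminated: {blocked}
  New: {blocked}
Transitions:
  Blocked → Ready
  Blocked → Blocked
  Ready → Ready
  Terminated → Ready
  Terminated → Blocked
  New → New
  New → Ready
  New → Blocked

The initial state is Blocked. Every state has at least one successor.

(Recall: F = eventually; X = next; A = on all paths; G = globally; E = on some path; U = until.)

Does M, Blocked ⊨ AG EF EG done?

States satisfying EF EG done: {Blocked, Terminated, New}.
States satisfying AG EF EG done: ∅.
Ready is reachable from Blocked and violates EF EG done, so AG fails at Blocked.
Blocked ∉ Sat(AG EF EG done).

Does not hold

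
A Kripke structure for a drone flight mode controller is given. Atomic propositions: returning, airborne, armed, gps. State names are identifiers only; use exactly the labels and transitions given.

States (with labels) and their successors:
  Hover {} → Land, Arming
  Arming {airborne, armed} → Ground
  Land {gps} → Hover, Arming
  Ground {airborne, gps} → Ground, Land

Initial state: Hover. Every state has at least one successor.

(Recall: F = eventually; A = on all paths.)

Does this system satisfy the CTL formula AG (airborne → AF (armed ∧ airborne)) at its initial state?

Violated

States satisfying airborne → AF (armed ∧ airborne): {Hover, Arming, Land}.
States satisfying AG (airborne → AF (armed ∧ airborne)): ∅.
Ground is reachable from Hover and violates airborne → AF (armed ∧ airborne), so AG fails at Hover.
Hover ∉ Sat(AG (airborne → AF (armed ∧ airborne))).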